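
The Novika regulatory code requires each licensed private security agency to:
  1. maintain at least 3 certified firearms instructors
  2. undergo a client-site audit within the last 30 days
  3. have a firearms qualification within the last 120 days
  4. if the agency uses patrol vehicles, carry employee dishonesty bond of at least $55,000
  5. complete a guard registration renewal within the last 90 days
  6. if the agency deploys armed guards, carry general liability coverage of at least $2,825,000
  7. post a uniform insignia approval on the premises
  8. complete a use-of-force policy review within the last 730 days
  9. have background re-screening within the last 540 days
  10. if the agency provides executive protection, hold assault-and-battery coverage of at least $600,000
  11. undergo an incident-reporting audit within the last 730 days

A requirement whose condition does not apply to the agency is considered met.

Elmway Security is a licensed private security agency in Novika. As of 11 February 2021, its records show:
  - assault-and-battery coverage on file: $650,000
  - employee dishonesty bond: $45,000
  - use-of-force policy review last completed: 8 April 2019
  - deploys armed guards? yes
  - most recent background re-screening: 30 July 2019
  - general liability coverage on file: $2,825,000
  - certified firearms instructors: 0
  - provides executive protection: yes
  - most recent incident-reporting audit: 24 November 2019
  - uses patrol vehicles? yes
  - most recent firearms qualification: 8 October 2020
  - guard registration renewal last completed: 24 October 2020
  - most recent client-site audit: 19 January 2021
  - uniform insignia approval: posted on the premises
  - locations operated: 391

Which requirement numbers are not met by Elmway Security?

1, 3, 4, 5, 9

1. certified firearms instructors 0 < 3 → not met
2. client-site audit 23 days ago vs limit 30 → met
3. firearms qualification 126 days ago vs limit 120 → not met
4. condition 'uses patrol vehicles' holds; employee dishonesty bond $45,000 < $55,000 → not met
5. guard registration renewal 110 days ago vs limit 90 → not met
6. condition 'deploys armed guards' holds; general liability coverage $2,825,000 ≥ $2,825,000 → met
7. uniform insignia approval present → met
8. use-of-force policy review 675 days ago vs limit 730 → met
9. background re-screening 562 days ago vs limit 540 → not met
10. condition 'provides executive protection' holds; assault-and-battery coverage $650,000 ≥ $600,000 → met
11. incident-reporting audit 445 days ago vs limit 730 → met
Not met: 1, 3, 4, 5, 9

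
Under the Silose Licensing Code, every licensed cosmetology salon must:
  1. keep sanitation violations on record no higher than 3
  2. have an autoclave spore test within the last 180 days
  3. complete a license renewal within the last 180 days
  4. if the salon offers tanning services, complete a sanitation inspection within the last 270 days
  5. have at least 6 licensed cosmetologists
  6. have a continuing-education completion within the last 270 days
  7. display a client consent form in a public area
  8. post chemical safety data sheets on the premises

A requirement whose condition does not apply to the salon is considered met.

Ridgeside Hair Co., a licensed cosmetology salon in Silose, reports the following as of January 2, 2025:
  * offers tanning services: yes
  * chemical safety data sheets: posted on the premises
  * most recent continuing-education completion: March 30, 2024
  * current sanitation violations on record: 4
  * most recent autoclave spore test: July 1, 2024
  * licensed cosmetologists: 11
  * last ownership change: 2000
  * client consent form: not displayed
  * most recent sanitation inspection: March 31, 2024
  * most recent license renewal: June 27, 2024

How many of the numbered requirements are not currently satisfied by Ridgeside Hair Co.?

6

1. sanitation violations on record 4 > 3 → not met
2. autoclave spore test 185 days ago vs limit 180 → not met
3. license renewal 189 days ago vs limit 180 → not met
4. condition 'offers tanning services' holds; sanitation inspection 277 days ago vs limit 270 → not met
5. licensed cosmetologists 11 ≥ 6 → met
6. continuing-education completion 278 days ago vs limit 270 → not met
7. client consent form absent → not met
8. chemical safety data sheets present → met
Not met: 6 of 8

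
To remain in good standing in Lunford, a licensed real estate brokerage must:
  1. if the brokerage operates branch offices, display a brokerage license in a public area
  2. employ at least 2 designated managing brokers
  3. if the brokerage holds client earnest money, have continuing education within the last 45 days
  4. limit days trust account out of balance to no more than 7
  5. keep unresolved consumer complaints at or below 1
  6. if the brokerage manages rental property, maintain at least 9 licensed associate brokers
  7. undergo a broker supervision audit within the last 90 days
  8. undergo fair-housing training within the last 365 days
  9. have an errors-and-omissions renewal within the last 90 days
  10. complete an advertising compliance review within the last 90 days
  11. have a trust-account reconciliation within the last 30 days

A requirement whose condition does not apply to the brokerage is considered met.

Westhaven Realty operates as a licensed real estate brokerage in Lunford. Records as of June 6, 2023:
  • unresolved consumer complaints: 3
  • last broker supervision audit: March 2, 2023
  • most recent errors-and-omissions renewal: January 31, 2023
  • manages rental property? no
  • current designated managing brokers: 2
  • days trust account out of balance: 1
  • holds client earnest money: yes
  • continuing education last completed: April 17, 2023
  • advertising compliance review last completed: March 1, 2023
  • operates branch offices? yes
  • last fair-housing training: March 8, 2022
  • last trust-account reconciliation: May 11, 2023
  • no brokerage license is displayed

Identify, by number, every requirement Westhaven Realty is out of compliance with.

1. condition 'operates branch offices' holds; brokerage license absent → not met
2. designated managing brokers 2 ≥ 2 → met
3. condition 'holds client earnest money' holds; continuing education 50 days ago vs limit 45 → not met
4. days trust account out of balance 1 ≤ 7 → met
5. unresolved consumer complaints 3 > 1 → not met
6. condition 'manages rental property' does not hold → requirement n/a → met
7. broker supervision audit 96 days ago vs limit 90 → not met
8. fair-housing training 455 days ago vs limit 365 → not met
9. errors-and-omissions renewal 126 days ago vs limit 90 → not met
10. advertising compliance review 97 days ago vs limit 90 → not met
11. trust-account reconciliation 26 days ago vs limit 30 → met
Not met: 1, 3, 5, 7, 8, 9, 10

1, 3, 5, 7, 8, 9, 10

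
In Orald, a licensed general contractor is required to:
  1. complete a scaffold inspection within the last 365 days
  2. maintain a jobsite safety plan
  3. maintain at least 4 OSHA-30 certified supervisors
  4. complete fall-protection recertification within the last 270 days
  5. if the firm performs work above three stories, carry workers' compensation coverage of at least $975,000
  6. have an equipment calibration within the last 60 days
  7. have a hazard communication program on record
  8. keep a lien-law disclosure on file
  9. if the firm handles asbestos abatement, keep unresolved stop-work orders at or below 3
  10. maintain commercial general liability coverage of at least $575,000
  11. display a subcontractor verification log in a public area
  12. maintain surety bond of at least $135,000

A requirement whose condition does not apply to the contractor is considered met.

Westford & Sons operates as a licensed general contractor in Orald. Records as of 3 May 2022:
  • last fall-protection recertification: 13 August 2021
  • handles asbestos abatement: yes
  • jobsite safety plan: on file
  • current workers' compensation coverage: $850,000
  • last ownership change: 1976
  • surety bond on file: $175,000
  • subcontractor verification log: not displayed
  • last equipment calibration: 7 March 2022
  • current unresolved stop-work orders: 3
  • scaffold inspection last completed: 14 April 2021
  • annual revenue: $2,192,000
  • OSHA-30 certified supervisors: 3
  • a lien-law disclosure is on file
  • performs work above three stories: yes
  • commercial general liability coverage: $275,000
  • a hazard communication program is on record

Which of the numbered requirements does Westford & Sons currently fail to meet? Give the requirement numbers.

1. scaffold inspection 384 days ago vs limit 365 → not met
2. jobsite safety plan present → met
3. OSHA-30 certified supervisors 3 < 4 → not met
4. fall-protection recertification 263 days ago vs limit 270 → met
5. condition 'performs work above three stories' holds; workers' compensation coverage $850,000 < $975,000 → not met
6. equipment calibration 57 days ago vs limit 60 → met
7. hazard communication program present → met
8. lien-law disclosure present → met
9. condition 'handles asbestos abatement' holds; unresolved stop-work orders 3 ≤ 3 → met
10. commercial general liability coverage $275,000 < $575,000 → not met
11. subcontractor verification log absent → not met
12. surety bond $175,000 ≥ $135,000 → met
Not met: 1, 3, 5, 10, 11

1, 3, 5, 10, 11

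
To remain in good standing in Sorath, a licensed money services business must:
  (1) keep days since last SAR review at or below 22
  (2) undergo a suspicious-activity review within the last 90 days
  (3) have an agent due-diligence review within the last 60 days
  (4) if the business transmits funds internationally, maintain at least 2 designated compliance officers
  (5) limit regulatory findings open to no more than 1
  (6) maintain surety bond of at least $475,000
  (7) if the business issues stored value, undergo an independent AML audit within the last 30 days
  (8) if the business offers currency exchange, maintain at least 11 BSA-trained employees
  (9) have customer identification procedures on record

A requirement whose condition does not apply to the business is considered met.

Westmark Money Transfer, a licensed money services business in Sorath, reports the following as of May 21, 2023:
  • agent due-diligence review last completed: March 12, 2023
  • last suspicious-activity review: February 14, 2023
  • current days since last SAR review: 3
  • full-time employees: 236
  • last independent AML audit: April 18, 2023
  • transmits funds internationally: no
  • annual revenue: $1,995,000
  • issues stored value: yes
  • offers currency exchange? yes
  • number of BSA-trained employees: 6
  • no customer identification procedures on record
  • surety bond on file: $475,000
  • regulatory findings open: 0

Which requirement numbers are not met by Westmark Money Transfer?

2, 3, 7, 8, 9

1. days since last SAR review 3 ≤ 22 → met
2. suspicious-activity review 96 days ago vs limit 90 → not met
3. agent due-diligence review 70 days ago vs limit 60 → not met
4. condition 'transmits funds internationally' does not hold → requirement n/a → met
5. regulatory findings open 0 ≤ 1 → met
6. surety bond $475,000 ≥ $475,000 → met
7. condition 'issues stored value' holds; independent AML audit 33 days ago vs limit 30 → not met
8. condition 'offers currency exchange' holds; BSA-trained employees 6 < 11 → not met
9. customer identification procedures absent → not met
Not met: 2, 3, 7, 8, 9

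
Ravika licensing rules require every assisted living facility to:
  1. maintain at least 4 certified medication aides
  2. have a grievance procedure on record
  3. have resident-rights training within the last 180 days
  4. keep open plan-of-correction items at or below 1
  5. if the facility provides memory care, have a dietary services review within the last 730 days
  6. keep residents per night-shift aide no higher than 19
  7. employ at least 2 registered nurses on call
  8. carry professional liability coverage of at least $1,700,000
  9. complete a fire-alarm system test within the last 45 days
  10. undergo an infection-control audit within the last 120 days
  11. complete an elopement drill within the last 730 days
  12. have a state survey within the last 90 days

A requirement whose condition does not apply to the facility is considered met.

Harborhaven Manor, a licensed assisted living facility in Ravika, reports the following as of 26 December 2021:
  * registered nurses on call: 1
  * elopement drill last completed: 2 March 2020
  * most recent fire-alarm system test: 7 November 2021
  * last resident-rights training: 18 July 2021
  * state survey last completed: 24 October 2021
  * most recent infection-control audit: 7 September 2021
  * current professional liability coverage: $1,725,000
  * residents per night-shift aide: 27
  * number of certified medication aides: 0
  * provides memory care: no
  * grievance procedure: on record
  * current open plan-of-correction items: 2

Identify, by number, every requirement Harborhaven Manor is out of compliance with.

1, 4, 6, 7, 9

1. certified medication aides 0 < 4 → not met
2. grievance procedure present → met
3. resident-rights training 161 days ago vs limit 180 → met
4. open plan-of-correction items 2 > 1 → not met
5. condition 'provides memory care' does not hold → requirement n/a → met
6. residents per night-shift aide 27 > 19 → not met
7. registered nurses on call 1 < 2 → not met
8. professional liability coverage $1,725,000 ≥ $1,700,000 → met
9. fire-alarm system test 49 days ago vs limit 45 → not met
10. infection-control audit 110 days ago vs limit 120 → met
11. elopement drill 664 days ago vs limit 730 → met
12. state survey 63 days ago vs limit 90 → met
Not met: 1, 4, 6, 7, 9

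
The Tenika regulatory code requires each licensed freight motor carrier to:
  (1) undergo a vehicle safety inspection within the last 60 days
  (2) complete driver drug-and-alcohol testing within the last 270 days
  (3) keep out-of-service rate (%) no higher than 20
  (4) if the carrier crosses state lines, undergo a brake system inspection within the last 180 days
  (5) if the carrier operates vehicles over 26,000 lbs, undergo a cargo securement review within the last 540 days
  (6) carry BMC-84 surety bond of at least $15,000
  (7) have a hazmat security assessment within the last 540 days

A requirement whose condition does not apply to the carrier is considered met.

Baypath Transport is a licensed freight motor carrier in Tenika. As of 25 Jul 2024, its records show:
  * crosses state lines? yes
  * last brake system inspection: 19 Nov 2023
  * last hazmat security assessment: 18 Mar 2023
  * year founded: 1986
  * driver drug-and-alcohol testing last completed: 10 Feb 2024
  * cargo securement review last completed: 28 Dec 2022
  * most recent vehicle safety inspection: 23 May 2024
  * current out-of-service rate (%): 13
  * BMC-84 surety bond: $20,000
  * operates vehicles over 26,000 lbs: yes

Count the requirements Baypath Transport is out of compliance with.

1. vehicle safety inspection 63 days ago vs limit 60 → not met
2. driver drug-and-alcohol testing 166 days ago vs limit 270 → met
3. out-of-service rate (%) 13 ≤ 20 → met
4. condition 'crosses state lines' holds; brake system inspection 249 days ago vs limit 180 → not met
5. condition 'operates vehicles over 26,000 lbs' holds; cargo securement review 575 days ago vs limit 540 → not met
6. BMC-84 surety bond $20,000 ≥ $15,000 → met
7. hazmat security assessment 495 days ago vs limit 540 → met
Not met: 3 of 7

3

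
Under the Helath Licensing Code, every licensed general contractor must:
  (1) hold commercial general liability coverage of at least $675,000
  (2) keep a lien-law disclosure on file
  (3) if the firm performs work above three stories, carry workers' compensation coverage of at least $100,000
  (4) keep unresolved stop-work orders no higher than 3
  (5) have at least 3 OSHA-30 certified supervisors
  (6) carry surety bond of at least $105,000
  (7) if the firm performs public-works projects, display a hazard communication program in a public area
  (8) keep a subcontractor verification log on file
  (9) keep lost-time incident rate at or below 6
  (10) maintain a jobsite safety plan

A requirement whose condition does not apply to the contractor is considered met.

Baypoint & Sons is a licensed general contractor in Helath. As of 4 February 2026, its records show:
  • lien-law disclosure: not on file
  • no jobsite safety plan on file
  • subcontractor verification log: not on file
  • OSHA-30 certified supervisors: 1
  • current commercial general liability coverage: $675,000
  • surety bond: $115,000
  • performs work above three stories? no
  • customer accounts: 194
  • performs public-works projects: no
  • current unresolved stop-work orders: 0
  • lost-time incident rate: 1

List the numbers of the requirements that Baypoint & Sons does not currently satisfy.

2, 5, 8, 10

1. commercial general liability coverage $675,000 ≥ $675,000 → met
2. lien-law disclosure absent → not met
3. condition 'performs work above three stories' does not hold → requirement n/a → met
4. unresolved stop-work orders 0 ≤ 3 → met
5. OSHA-30 certified supervisors 1 < 3 → not met
6. surety bond $115,000 ≥ $105,000 → met
7. condition 'performs public-works projects' does not hold → requirement n/a → met
8. subcontractor verification log absent → not met
9. lost-time incident rate 1 ≤ 6 → met
10. jobsite safety plan absent → not met
Not met: 2, 5, 8, 10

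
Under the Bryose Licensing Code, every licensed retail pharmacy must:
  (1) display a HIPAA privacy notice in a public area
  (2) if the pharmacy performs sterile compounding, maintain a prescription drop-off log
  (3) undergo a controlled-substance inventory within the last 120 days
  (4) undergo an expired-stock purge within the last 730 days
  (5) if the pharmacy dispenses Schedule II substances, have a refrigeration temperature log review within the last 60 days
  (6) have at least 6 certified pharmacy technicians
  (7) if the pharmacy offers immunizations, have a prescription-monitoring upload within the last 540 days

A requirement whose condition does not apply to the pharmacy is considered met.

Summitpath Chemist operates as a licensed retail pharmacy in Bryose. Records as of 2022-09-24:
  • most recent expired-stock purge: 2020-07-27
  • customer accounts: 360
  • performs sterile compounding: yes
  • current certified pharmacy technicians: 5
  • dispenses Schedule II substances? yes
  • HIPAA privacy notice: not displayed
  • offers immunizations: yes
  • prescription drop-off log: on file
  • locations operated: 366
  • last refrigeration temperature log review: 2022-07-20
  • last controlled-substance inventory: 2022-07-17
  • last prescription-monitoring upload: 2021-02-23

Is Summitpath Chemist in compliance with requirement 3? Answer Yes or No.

3. controlled-substance inventory 69 days ago vs limit 120 → met

Yes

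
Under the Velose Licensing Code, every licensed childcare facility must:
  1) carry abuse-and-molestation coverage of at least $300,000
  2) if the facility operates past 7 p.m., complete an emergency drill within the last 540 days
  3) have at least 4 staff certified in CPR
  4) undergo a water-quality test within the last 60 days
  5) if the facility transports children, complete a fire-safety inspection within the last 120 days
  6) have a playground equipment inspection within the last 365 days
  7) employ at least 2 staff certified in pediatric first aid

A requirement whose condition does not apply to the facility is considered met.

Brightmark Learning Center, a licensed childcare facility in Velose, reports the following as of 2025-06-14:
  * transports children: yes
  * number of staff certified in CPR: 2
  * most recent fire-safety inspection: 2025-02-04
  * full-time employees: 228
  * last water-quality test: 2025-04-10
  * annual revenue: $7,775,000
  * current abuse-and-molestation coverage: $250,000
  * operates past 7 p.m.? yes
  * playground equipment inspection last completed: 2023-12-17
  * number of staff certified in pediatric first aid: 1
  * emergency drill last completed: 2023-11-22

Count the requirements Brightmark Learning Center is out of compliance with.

1. abuse-and-molestation coverage $250,000 < $300,000 → not met
2. condition 'operates past 7 p.m.' holds; emergency drill 570 days ago vs limit 540 → not met
3. staff certified in CPR 2 < 4 → not met
4. water-quality test 65 days ago vs limit 60 → not met
5. condition 'transports children' holds; fire-safety inspection 130 days ago vs limit 120 → not met
6. playground equipment inspection 545 days ago vs limit 365 → not met
7. staff certified in pediatric first aid 1 < 2 → not met
Not met: 7 of 7

7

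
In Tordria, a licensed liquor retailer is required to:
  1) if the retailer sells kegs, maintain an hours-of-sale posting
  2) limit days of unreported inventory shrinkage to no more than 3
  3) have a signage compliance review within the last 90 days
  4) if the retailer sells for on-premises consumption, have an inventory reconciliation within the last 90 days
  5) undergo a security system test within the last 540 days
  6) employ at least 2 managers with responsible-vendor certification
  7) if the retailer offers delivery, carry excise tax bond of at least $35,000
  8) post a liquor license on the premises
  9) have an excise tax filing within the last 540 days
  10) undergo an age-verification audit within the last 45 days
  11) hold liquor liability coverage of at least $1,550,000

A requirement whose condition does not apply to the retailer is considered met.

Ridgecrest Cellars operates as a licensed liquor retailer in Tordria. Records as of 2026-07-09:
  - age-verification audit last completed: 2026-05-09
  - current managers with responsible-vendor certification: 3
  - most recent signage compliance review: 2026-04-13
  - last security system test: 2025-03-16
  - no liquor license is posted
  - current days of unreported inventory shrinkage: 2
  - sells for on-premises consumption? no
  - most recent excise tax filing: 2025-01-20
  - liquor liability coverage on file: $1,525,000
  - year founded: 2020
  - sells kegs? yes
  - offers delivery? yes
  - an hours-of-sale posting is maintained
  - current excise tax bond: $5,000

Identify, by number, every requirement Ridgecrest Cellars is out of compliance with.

1. condition 'sells kegs' holds; hours-of-sale posting present → met
2. days of unreported inventory shrinkage 2 ≤ 3 → met
3. signage compliance review 87 days ago vs limit 90 → met
4. condition 'sells for on-premises consumption' does not hold → requirement n/a → met
5. security system test 480 days ago vs limit 540 → met
6. managers with responsible-vendor certification 3 ≥ 2 → met
7. condition 'offers delivery' holds; excise tax bond $5,000 < $35,000 → not met
8. liquor license absent → not met
9. excise tax filing 535 days ago vs limit 540 → met
10. age-verification audit 61 days ago vs limit 45 → not met
11. liquor liability coverage $1,525,000 < $1,550,000 → not met
Not met: 7, 8, 10, 11

7, 8, 10, 11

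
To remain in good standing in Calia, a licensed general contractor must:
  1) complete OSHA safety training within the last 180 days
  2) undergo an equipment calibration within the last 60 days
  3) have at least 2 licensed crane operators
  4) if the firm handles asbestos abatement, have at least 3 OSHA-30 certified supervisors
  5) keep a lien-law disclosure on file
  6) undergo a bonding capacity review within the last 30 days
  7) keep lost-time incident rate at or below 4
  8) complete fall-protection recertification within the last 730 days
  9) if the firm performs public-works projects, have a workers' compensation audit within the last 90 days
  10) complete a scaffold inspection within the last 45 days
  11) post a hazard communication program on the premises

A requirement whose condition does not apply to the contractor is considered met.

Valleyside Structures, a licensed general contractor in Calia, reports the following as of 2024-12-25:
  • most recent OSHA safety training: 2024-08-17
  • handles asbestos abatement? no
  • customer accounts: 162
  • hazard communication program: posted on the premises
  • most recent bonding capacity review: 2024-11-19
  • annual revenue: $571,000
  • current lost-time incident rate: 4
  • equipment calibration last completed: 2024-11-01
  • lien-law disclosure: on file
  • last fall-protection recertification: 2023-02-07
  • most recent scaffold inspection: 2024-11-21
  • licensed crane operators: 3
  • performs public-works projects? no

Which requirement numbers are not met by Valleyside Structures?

6

1. OSHA safety training 130 days ago vs limit 180 → met
2. equipment calibration 54 days ago vs limit 60 → met
3. licensed crane operators 3 ≥ 2 → met
4. condition 'handles asbestos abatement' does not hold → requirement n/a → met
5. lien-law disclosure present → met
6. bonding capacity review 36 days ago vs limit 30 → not met
7. lost-time incident rate 4 ≤ 4 → met
8. fall-protection recertification 687 days ago vs limit 730 → met
9. condition 'performs public-works projects' does not hold → requirement n/a → met
10. scaffold inspection 34 days ago vs limit 45 → met
11. hazard communication program present → met
Not met: 6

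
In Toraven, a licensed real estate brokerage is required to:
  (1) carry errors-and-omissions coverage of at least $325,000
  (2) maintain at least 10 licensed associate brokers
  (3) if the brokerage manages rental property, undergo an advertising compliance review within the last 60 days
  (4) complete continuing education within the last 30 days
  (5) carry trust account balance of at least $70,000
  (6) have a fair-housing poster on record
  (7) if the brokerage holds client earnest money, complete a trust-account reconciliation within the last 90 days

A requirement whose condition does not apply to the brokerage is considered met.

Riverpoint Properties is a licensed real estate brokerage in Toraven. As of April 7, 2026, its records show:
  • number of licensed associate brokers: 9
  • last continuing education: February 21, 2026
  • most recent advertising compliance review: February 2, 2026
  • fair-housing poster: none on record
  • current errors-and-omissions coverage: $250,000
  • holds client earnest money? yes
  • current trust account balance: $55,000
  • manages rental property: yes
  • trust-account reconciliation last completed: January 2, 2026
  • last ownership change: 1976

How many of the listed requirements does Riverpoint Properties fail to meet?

1. errors-and-omissions coverage $250,000 < $325,000 → not met
2. licensed associate brokers 9 < 10 → not met
3. condition 'manages rental property' holds; advertising compliance review 64 days ago vs limit 60 → not met
4. continuing education 45 days ago vs limit 30 → not met
5. trust account balance $55,000 < $70,000 → not met
6. fair-housing poster absent → not met
7. condition 'holds client earnest money' holds; trust-account reconciliation 95 days ago vs limit 90 → not met
Not met: 7 of 7

7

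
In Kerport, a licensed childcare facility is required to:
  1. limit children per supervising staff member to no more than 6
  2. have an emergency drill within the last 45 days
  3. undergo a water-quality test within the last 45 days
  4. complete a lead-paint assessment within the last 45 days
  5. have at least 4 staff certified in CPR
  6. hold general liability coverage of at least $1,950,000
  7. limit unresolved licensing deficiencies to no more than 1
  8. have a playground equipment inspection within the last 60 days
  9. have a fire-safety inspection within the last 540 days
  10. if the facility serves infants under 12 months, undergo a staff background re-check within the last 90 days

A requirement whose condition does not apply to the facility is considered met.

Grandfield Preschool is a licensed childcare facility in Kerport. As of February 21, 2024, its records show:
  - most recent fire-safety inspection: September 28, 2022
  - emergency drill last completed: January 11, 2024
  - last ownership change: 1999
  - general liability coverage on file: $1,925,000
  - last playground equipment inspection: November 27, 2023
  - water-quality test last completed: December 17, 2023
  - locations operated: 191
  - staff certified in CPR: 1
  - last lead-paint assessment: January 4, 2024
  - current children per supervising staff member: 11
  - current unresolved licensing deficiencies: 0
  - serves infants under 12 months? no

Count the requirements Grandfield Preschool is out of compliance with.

1. children per supervising staff member 11 > 6 → not met
2. emergency drill 41 days ago vs limit 45 → met
3. water-quality test 66 days ago vs limit 45 → not met
4. lead-paint assessment 48 days ago vs limit 45 → not met
5. staff certified in CPR 1 < 4 → not met
6. general liability coverage $1,925,000 < $1,950,000 → not met
7. unresolved licensing deficiencies 0 ≤ 1 → met
8. playground equipment inspection 86 days ago vs limit 60 → not met
9. fire-safety inspection 511 days ago vs limit 540 → met
10. condition 'serves infants under 12 months' does not hold → requirement n/a → met
Not met: 6 of 10

6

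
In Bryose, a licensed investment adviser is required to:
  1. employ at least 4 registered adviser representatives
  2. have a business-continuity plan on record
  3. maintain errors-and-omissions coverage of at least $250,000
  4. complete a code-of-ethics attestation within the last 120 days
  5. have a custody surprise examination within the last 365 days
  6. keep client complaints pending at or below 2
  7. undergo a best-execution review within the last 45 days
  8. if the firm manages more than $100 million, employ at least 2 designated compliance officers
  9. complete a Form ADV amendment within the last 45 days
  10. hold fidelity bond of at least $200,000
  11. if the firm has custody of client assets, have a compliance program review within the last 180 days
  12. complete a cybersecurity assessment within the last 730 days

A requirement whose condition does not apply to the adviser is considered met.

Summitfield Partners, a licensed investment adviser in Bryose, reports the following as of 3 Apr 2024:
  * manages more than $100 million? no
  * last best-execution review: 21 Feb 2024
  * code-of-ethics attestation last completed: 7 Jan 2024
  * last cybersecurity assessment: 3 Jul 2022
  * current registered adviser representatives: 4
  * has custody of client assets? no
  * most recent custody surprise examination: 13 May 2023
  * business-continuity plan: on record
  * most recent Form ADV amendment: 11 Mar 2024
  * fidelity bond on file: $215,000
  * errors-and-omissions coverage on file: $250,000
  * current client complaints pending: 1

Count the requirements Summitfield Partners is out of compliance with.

0

1. registered adviser representatives 4 ≥ 4 → met
2. business-continuity plan present → met
3. errors-and-omissions coverage $250,000 ≥ $250,000 → met
4. code-of-ethics attestation 87 days ago vs limit 120 → met
5. custody surprise examination 326 days ago vs limit 365 → met
6. client complaints pending 1 ≤ 2 → met
7. best-execution review 42 days ago vs limit 45 → met
8. condition 'manages more than $100 million' does not hold → requirement n/a → met
9. Form ADV amendment 23 days ago vs limit 45 → met
10. fidelity bond $215,000 ≥ $200,000 → met
11. condition 'has custody of client assets' does not hold → requirement n/a → met
12. cybersecurity assessment 640 days ago vs limit 730 → met
Not met: 0 of 12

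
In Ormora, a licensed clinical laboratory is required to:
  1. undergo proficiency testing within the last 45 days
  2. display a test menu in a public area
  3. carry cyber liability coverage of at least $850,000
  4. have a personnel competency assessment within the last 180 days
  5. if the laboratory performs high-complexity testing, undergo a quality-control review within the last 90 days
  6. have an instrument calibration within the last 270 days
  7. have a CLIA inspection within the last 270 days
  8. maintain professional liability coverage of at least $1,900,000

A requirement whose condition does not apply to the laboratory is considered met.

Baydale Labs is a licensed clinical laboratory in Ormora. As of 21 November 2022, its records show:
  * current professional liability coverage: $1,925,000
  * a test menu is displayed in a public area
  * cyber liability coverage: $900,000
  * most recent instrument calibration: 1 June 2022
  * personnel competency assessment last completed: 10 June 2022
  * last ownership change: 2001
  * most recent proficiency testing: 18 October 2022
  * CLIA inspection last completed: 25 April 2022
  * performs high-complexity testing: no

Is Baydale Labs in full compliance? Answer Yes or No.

Yes

1. proficiency testing 34 days ago vs limit 45 → met
2. test menu present → met
3. cyber liability coverage $900,000 ≥ $850,000 → met
4. personnel competency assessment 164 days ago vs limit 180 → met
5. condition 'performs high-complexity testing' does not hold → requirement n/a → met
6. instrument calibration 173 days ago vs limit 270 → met
7. CLIA inspection 210 days ago vs limit 270 → met
8. professional liability coverage $1,925,000 ≥ $1,900,000 → met
All met.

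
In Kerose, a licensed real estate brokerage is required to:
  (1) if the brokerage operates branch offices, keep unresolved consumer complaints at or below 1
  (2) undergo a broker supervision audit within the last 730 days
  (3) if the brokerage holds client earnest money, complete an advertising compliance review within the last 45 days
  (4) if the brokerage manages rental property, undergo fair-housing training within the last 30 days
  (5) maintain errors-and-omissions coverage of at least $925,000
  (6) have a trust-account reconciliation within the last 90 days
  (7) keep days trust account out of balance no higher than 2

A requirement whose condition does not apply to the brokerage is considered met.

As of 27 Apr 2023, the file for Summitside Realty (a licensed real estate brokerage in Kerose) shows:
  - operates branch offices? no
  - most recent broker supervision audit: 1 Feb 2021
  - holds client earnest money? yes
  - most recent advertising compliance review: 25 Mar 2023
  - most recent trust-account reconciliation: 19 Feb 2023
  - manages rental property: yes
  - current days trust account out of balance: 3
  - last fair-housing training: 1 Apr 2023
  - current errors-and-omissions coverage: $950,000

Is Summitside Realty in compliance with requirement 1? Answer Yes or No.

Yes

1. condition 'operates branch offices' does not hold → requirement n/a → met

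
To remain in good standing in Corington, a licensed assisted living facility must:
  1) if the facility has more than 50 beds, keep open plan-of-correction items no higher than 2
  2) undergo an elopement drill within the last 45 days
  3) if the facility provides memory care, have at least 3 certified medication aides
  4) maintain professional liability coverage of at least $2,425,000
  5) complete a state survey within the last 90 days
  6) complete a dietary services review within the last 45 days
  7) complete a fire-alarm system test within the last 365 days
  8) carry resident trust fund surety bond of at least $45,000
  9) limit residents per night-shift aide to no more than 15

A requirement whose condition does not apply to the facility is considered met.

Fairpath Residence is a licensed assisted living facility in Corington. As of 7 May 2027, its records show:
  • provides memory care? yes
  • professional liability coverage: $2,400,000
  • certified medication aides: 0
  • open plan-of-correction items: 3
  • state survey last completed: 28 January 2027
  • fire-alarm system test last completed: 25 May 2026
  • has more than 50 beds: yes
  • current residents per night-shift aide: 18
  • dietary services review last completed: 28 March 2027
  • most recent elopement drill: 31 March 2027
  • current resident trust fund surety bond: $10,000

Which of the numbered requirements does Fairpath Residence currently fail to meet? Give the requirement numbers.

1. condition 'has more than 50 beds' holds; open plan-of-correction items 3 > 2 → not met
2. elopement drill 37 days ago vs limit 45 → met
3. condition 'provides memory care' holds; certified medication aides 0 < 3 → not met
4. professional liability coverage $2,400,000 < $2,425,000 → not met
5. state survey 99 days ago vs limit 90 → not met
6. dietary services review 40 days ago vs limit 45 → met
7. fire-alarm system test 347 days ago vs limit 365 → met
8. resident trust fund surety bond $10,000 < $45,000 → not met
9. residents per night-shift aide 18 > 15 → not met
Not met: 1, 3, 4, 5, 8, 9

1, 3, 4, 5, 8, 9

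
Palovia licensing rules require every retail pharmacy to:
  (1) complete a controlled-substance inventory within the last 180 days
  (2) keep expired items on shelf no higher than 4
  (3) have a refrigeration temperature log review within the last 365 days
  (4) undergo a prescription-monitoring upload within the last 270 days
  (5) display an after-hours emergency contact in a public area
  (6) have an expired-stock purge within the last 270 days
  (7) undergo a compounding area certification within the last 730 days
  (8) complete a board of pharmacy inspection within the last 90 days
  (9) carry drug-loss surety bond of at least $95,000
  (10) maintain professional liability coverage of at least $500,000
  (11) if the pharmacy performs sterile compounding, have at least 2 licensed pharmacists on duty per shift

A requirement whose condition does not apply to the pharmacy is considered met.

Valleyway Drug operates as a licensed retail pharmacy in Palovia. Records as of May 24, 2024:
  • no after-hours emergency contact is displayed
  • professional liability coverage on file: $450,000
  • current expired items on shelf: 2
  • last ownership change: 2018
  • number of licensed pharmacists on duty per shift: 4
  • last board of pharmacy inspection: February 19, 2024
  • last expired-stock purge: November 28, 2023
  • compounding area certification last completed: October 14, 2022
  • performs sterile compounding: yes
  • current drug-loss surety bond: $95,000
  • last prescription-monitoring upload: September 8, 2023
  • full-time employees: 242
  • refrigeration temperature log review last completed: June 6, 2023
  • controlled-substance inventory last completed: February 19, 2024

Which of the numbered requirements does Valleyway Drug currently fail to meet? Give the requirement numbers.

1. controlled-substance inventory 95 days ago vs limit 180 → met
2. expired items on shelf 2 ≤ 4 → met
3. refrigeration temperature log review 353 days ago vs limit 365 → met
4. prescription-monitoring upload 259 days ago vs limit 270 → met
5. after-hours emergency contact absent → not met
6. expired-stock purge 178 days ago vs limit 270 → met
7. compounding area certification 588 days ago vs limit 730 → met
8. board of pharmacy inspection 95 days ago vs limit 90 → not met
9. drug-loss surety bond $95,000 ≥ $95,000 → met
10. professional liability coverage $450,000 < $500,000 → not met
11. condition 'performs sterile compounding' holds; licensed pharmacists on duty per shift 4 ≥ 2 → met
Not met: 5, 8, 10

5, 8, 10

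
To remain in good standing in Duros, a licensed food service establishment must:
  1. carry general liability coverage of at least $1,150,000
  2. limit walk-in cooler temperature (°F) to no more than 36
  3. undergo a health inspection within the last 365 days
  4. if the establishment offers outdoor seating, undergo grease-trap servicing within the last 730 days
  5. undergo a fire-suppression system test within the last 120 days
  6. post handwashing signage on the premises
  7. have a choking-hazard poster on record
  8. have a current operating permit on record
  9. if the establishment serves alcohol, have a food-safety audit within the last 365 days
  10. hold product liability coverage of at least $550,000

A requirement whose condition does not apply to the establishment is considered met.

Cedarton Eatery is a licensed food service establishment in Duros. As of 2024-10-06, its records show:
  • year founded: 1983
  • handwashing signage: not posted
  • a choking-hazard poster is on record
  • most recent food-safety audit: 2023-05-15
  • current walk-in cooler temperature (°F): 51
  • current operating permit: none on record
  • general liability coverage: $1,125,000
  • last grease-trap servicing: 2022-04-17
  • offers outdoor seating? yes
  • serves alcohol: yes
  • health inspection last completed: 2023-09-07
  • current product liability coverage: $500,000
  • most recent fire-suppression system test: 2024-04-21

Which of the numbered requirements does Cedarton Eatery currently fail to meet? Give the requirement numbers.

1, 2, 3, 4, 5, 6, 8, 9, 10

1. general liability coverage $1,125,000 < $1,150,000 → not met
2. walk-in cooler temperature (°F) 51 > 36 → not met
3. health inspection 395 days ago vs limit 365 → not met
4. condition 'offers outdoor seating' holds; grease-trap servicing 903 days ago vs limit 730 → not met
5. fire-suppression system test 168 days ago vs limit 120 → not met
6. handwashing signage absent → not met
7. choking-hazard poster present → met
8. current operating permit absent → not met
9. condition 'serves alcohol' holds; food-safety audit 510 days ago vs limit 365 → not met
10. product liability coverage $500,000 < $550,000 → not met
Not met: 1, 2, 3, 4, 5, 6, 8, 9, 10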